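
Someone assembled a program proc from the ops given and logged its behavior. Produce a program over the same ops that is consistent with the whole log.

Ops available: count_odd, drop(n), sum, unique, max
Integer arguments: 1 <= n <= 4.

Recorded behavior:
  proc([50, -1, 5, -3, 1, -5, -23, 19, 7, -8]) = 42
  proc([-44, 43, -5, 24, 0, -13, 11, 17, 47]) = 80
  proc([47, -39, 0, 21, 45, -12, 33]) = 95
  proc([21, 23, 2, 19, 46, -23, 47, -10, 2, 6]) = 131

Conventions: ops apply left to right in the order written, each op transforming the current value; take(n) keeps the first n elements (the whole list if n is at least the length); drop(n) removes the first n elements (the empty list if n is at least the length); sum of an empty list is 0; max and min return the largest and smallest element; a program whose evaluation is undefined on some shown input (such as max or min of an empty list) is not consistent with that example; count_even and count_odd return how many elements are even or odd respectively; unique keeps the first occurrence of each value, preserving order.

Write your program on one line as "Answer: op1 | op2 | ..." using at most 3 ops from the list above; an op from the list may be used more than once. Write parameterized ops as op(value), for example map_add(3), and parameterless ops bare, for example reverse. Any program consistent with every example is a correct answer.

unique | sum

Check, running the answer program on each example:
  [50, -1, 5, -3, 1, -5, -23, 19, 7, -8] -> [50, -1, 5, -3, 1, -5, -23, 19, 7, -8] -> 42
  [-44, 43, -5, 24, 0, -13, 11, 17, 47] -> [-44, 43, -5, 24, 0, -13, 11, 17, 47] -> 80
  [47, -39, 0, 21, 45, -12, 33] -> [47, -39, 0, 21, 45, -12, 33] -> 95
  [21, 23, 2, 19, 46, -23, 47, -10, 2, 6] -> [21, 23, 2, 19, 46, -23, 47, -10, 6] -> 131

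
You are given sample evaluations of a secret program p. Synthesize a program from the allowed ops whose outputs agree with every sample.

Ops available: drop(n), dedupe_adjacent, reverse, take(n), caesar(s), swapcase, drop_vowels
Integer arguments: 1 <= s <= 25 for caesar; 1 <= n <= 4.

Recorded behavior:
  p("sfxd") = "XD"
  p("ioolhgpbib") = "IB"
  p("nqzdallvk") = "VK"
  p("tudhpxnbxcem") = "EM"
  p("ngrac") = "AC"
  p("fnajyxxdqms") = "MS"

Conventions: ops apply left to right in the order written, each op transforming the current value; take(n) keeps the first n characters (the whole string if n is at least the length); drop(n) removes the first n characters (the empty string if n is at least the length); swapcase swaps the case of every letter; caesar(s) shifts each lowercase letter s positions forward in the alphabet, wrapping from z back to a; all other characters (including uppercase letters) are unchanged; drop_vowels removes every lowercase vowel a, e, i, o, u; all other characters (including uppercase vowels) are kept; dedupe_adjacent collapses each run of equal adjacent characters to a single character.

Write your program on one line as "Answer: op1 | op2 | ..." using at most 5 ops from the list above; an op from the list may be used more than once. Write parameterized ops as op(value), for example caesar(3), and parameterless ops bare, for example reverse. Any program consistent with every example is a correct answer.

swapcase | reverse | take(2) | reverse

Check, running the answer program on each example:
  "sfxd" -> "SFXD" -> "DXFS" -> "DX" -> "XD"
  "ioolhgpbib" -> "IOOLHGPBIB" -> "BIBPGHLOOI" -> "BI" -> "IB"
  "nqzdallvk" -> "NQZDALLVK" -> "KVLLADZQN" -> "KV" -> "VK"
  "tudhpxnbxcem" -> "TUDHPXNBXCEM" -> "MECXBNXPHDUT" -> "ME" -> "EM"
  "ngrac" -> "NGRAC" -> "CARGN" -> "CA" -> "AC"
  "fnajyxxdqms" -> "FNAJYXXDQMS" -> "SMQDXXYJANF" -> "SM" -> "MS"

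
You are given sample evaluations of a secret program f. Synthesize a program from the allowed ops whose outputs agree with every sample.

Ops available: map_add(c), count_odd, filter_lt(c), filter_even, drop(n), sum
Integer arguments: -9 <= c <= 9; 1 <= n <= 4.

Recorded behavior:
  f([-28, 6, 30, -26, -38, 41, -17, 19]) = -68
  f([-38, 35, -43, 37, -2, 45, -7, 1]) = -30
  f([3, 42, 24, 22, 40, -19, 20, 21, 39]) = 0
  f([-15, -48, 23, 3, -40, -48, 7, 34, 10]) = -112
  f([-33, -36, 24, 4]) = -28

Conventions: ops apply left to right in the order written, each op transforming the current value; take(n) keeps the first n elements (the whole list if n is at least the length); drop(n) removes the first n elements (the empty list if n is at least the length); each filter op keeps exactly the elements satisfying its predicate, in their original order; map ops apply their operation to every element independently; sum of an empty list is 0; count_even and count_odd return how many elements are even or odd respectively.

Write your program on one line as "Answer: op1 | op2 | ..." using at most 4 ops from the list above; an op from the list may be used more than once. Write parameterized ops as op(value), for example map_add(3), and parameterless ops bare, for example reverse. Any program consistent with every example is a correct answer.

filter_lt(-3) | filter_even | map_add(8) | sum

Check, running the answer program on each example:
  [-28, 6, 30, -26, -38, 41, -17, 19] -> [-28, -26, -38, -17] -> [-28, -26, -38] -> [-20, -18, -30] -> -68
  [-38, 35, -43, 37, -2, 45, -7, 1] -> [-38, -43, -7] -> [-38] -> [-30] -> -30
  [3, 42, 24, 22, 40, -19, 20, 21, 39] -> [-19] -> [] -> [] -> 0
  [-15, -48, 23, 3, -40, -48, 7, 34, 10] -> [-15, -48, -40, -48] -> [-48, -40, -48] -> [-40, -32, -40] -> -112
  [-33, -36, 24, 4] -> [-33, -36] -> [-36] -> [-28] -> -28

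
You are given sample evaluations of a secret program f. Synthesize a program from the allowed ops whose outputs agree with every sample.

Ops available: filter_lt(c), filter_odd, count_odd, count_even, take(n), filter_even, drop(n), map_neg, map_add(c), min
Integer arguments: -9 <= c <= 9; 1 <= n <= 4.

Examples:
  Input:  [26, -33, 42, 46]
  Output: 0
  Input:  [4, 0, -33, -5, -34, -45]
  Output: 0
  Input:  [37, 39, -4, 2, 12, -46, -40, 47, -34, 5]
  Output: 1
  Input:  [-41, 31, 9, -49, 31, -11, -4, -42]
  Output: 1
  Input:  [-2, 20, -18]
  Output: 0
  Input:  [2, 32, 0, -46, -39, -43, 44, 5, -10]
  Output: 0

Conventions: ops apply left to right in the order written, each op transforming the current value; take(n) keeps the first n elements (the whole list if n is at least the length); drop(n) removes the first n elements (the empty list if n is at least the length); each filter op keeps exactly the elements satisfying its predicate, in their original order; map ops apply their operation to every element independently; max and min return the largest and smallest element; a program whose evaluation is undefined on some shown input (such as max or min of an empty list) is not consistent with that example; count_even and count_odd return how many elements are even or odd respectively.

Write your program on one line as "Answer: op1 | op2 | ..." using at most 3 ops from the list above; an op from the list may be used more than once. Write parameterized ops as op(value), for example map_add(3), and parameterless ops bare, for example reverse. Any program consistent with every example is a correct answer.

take(1) | filter_odd | count_odd

Check, running the answer program on each example:
  [26, -33, 42, 46] -> [26] -> [] -> 0
  [4, 0, -33, -5, -34, -45] -> [4] -> [] -> 0
  [37, 39, -4, 2, 12, -46, -40, 47, -34, 5] -> [37] -> [37] -> 1
  [-41, 31, 9, -49, 31, -11, -4, -42] -> [-41] -> [-41] -> 1
  [-2, 20, -18] -> [-2] -> [] -> 0
  [2, 32, 0, -46, -39, -43, 44, 5, -10] -> [2] -> [] -> 0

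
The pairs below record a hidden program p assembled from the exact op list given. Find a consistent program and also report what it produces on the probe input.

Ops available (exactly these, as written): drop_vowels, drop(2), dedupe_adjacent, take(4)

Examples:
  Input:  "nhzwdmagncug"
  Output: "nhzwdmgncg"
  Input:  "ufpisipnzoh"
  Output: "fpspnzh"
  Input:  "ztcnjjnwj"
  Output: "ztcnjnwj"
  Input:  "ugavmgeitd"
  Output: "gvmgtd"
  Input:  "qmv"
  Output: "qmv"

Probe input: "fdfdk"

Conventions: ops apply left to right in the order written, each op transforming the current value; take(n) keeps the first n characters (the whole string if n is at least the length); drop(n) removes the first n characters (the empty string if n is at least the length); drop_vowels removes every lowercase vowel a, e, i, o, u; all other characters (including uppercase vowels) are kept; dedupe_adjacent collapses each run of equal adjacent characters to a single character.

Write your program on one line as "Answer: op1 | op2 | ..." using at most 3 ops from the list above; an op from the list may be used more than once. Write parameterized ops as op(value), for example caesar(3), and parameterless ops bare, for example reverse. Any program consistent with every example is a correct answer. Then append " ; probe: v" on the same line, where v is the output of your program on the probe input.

dedupe_adjacent | drop_vowels ; probe: "fdfdk"

Check, running the answer program on each example:
  "nhzwdmagncug" -> "nhzwdmagncug" -> "nhzwdmgncg"
  "ufpisipnzoh" -> "ufpisipnzoh" -> "fpspnzh"
  "ztcnjjnwj" -> "ztcnjnwj" -> "ztcnjnwj"
  "ugavmgeitd" -> "ugavmgeitd" -> "gvmgtd"
  "qmv" -> "qmv" -> "qmv"
  probe: "fdfdk" -> "fdfdk" -> "fdfdk"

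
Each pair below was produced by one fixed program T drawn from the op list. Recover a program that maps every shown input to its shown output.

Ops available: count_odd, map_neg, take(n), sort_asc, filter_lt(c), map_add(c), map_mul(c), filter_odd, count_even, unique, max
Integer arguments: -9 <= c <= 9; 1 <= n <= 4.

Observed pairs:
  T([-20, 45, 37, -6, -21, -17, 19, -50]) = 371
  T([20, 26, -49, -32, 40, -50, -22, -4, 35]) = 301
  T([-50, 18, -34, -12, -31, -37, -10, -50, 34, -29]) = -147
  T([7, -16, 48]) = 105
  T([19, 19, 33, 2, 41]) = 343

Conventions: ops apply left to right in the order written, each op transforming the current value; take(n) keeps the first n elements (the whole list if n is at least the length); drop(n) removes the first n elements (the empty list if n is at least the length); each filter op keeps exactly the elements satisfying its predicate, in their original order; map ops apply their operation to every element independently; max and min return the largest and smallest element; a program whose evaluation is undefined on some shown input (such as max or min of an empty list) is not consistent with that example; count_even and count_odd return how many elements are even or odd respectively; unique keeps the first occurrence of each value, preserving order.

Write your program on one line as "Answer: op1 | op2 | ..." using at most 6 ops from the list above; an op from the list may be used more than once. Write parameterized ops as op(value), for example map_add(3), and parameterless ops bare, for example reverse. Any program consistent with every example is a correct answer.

map_neg | map_add(-8) | map_neg | filter_odd | map_mul(7) | max

Check, running the answer program on each example:
  [-20, 45, 37, -6, -21, -17, 19, -50] -> [20, -45, -37, 6, 21, 17, -19, 50] -> [12, -53, -45, -2, 13, 9, -27, 42] -> [-12, 53, 45, 2, -13, -9, 27, -42] -> [53, 45, -13, -9, 27] -> [371, 315, -91, -63, 189] -> 371
  [20, 26, -49, -32, 40, -50, -22, -4, 35] -> [-20, -26, 49, 32, -40, 50, 22, 4, -35] -> [-28, -34, 41, 24, -48, 42, 14, -4, -43] -> [28, 34, -41, -24, 48, -42, -14, 4, 43] -> [-41, 43] -> [-287, 301] -> 301
  [-50, 18, -34, -12, -31, -37, -10, -50, 34, -29] -> [50, -18, 34, 12, 31, 37, 10, 50, -34, 29] -> [42, -26, 26, 4, 23, 29, 2, 42, -42, 21] -> [-42, 26, -26, -4, -23, -29, -2, -42, 42, -21] -> [-23, -29, -21] -> [-161, -203, -147] -> -147
  [7, -16, 48] -> [-7, 16, -48] -> [-15, 8, -56] -> [15, -8, 56] -> [15] -> [105] -> 105
  [19, 19, 33, 2, 41] -> [-19, -19, -33, -2, -41] -> [-27, -27, -41, -10, -49] -> [27, 27, 41, 10, 49] -> [27, 27, 41, 49] -> [189, 189, 287, 343] -> 343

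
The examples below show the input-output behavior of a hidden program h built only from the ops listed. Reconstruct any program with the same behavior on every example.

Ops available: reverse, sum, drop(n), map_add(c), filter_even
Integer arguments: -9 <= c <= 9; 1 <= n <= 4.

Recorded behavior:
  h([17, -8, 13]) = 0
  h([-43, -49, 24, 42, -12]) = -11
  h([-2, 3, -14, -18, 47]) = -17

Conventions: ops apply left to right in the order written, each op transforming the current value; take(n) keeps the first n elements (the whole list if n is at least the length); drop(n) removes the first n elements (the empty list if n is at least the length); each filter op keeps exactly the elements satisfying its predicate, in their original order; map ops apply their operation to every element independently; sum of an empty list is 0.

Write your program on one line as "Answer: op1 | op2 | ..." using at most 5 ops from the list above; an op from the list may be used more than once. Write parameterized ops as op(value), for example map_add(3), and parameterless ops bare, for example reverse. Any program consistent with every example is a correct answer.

filter_even | map_add(1) | drop(2) | sum

Check, running the answer program on each example:
  [17, -8, 13] -> [-8] -> [-7] -> [] -> 0
  [-43, -49, 24, 42, -12] -> [24, 42, -12] -> [25, 43, -11] -> [-11] -> -11
  [-2, 3, -14, -18, 47] -> [-2, -14, -18] -> [-1, -13, -17] -> [-17] -> -17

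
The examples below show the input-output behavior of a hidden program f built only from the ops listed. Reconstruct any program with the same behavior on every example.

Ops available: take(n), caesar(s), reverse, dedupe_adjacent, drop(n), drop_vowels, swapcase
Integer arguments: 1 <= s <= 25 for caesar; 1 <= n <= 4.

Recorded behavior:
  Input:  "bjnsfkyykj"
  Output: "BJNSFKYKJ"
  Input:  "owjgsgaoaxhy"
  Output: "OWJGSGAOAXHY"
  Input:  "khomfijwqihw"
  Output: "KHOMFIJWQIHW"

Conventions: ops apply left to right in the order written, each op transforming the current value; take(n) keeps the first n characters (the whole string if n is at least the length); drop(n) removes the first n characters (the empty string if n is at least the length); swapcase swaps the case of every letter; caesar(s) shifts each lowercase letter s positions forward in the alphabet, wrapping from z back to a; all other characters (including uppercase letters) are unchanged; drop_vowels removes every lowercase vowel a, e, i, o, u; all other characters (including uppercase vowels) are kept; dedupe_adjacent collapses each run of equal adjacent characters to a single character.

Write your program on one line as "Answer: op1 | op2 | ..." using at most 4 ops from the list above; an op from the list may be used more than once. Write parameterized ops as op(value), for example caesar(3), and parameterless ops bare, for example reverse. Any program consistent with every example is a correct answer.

reverse | swapcase | dedupe_adjacent | reverse

Check, running the answer program on each example:
  "bjnsfkyykj" -> "jkyykfsnjb" -> "JKYYKFSNJB" -> "JKYKFSNJB" -> "BJNSFKYKJ"
  "owjgsgaoaxhy" -> "yhxaoagsgjwo" -> "YHXAOAGSGJWO" -> "YHXAOAGSGJWO" -> "OWJGSGAOAXHY"
  "khomfijwqihw" -> "whiqwjifmohk" -> "WHIQWJIFMOHK" -> "WHIQWJIFMOHK" -> "KHOMFIJWQIHW"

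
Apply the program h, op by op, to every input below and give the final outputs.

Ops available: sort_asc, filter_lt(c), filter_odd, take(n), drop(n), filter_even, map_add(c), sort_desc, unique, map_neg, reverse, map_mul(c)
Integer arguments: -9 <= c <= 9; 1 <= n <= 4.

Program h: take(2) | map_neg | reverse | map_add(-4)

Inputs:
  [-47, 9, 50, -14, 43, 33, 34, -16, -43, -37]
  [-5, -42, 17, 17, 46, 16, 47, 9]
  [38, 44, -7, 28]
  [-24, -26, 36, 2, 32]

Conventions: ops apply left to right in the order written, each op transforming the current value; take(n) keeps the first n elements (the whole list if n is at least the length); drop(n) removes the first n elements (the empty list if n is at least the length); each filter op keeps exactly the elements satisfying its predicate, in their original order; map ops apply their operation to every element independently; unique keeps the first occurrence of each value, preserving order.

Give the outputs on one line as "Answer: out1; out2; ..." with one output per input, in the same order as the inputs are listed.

[-13, 43]; [38, 1]; [-48, -42]; [22, 20]

Execution, op by op:
  [-47, 9, 50, -14, 43, 33, 34, -16, -43, -37] -> [-47, 9] -> [47, -9] -> [-9, 47] -> [-13, 43]
  [-5, -42, 17, 17, 46, 16, 47, 9] -> [-5, -42] -> [5, 42] -> [42, 5] -> [38, 1]
  [38, 44, -7, 28] -> [38, 44] -> [-38, -44] -> [-44, -38] -> [-48, -42]
  [-24, -26, 36, 2, 32] -> [-24, -26] -> [24, 26] -> [26, 24] -> [22, 20]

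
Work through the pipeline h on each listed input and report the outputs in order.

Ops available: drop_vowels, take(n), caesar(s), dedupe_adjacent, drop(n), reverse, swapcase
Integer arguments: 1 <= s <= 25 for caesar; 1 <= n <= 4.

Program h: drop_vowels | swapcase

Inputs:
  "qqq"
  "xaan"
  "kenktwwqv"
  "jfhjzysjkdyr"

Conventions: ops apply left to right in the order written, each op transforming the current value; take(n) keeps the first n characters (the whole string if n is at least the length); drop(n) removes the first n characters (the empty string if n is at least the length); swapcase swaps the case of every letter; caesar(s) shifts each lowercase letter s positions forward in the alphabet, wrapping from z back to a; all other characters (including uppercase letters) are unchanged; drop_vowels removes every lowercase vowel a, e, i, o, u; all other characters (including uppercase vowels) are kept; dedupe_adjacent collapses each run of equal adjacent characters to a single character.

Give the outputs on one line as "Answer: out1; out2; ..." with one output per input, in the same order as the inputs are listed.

Execution, op by op:
  "qqq" -> "qqq" -> "QQQ"
  "xaan" -> "xn" -> "XN"
  "kenktwwqv" -> "knktwwqv" -> "KNKTWWQV"
  "jfhjzysjkdyr" -> "jfhjzysjkdyr" -> "JFHJZYSJKDYR"

"QQQ"; "XN"; "KNKTWWQV"; "JFHJZYSJKDYR"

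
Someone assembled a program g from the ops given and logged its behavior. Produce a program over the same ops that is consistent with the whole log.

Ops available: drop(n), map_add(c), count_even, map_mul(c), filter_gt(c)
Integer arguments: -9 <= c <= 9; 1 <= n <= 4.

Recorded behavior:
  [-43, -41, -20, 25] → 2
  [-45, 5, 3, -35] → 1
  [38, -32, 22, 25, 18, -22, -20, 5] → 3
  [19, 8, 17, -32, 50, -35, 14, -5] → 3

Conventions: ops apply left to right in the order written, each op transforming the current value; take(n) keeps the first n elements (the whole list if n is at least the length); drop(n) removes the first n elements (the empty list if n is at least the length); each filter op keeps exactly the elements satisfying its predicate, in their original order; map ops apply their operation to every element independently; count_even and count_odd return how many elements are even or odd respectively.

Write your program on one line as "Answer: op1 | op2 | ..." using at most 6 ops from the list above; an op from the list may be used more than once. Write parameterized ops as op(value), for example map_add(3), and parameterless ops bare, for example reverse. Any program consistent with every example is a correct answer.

map_mul(-8) | drop(1) | filter_gt(-1) | map_mul(6) | count_even

Check, running the answer program on each example:
  [-43, -41, -20, 25] -> [344, 328, 160, -200] -> [328, 160, -200] -> [328, 160] -> [1968, 960] -> 2
  [-45, 5, 3, -35] -> [360, -40, -24, 280] -> [-40, -24, 280] -> [280] -> [1680] -> 1
  [38, -32, 22, 25, 18, -22, -20, 5] -> [-304, 256, -176, -200, -144, 176, 160, -40] -> [256, -176, -200, -144, 176, 160, -40] -> [256, 176, 160] -> [1536, 1056, 960] -> 3
  [19, 8, 17, -32, 50, -35, 14, -5] -> [-152, -64, -136, 256, -400, 280, -112, 40] -> [-64, -136, 256, -400, 280, -112, 40] -> [256, 280, 40] -> [1536, 1680, 240] -> 3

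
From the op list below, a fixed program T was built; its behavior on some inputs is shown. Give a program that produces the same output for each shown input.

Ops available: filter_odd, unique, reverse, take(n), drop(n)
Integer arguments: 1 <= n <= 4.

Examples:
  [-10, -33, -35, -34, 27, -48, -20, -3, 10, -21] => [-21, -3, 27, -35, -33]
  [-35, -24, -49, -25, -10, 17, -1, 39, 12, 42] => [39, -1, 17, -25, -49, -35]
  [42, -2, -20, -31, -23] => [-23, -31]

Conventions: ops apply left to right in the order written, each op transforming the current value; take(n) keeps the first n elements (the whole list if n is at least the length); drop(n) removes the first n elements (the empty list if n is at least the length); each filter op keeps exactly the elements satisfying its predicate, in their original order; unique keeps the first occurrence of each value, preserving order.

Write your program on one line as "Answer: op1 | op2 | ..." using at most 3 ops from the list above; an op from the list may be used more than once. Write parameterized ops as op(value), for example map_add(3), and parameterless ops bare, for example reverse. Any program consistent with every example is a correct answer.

filter_odd | reverse

Check, running the answer program on each example:
  [-10, -33, -35, -34, 27, -48, -20, -3, 10, -21] -> [-33, -35, 27, -3, -21] -> [-21, -3, 27, -35, -33]
  [-35, -24, -49, -25, -10, 17, -1, 39, 12, 42] -> [-35, -49, -25, 17, -1, 39] -> [39, -1, 17, -25, -49, -35]
  [42, -2, -20, -31, -23] -> [-31, -23] -> [-23, -31]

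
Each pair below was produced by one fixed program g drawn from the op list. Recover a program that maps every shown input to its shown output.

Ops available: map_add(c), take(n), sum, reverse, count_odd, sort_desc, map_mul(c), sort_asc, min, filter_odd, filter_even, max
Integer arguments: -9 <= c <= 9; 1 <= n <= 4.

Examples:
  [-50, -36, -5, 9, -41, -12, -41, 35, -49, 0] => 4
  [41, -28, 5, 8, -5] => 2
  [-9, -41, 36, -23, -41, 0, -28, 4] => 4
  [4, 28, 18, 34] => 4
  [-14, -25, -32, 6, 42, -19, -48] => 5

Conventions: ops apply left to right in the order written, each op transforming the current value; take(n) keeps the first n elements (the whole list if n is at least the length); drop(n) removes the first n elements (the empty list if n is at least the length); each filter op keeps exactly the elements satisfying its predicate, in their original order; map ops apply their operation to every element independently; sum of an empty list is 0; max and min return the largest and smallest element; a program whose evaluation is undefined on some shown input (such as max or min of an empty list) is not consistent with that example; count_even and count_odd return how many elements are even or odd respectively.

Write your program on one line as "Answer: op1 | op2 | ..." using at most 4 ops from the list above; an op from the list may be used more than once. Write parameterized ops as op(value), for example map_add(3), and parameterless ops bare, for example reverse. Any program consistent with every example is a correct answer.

map_add(-5) | filter_odd | count_odd

Check, running the answer program on each example:
  [-50, -36, -5, 9, -41, -12, -41, 35, -49, 0] -> [-55, -41, -10, 4, -46, -17, -46, 30, -54, -5] -> [-55, -41, -17, -5] -> 4
  [41, -28, 5, 8, -5] -> [36, -33, 0, 3, -10] -> [-33, 3] -> 2
  [-9, -41, 36, -23, -41, 0, -28, 4] -> [-14, -46, 31, -28, -46, -5, -33, -1] -> [31, -5, -33, -1] -> 4
  [4, 28, 18, 34] -> [-1, 23, 13, 29] -> [-1, 23, 13, 29] -> 4
  [-14, -25, -32, 6, 42, -19, -48] -> [-19, -30, -37, 1, 37, -24, -53] -> [-19, -37, 1, 37, -53] -> 5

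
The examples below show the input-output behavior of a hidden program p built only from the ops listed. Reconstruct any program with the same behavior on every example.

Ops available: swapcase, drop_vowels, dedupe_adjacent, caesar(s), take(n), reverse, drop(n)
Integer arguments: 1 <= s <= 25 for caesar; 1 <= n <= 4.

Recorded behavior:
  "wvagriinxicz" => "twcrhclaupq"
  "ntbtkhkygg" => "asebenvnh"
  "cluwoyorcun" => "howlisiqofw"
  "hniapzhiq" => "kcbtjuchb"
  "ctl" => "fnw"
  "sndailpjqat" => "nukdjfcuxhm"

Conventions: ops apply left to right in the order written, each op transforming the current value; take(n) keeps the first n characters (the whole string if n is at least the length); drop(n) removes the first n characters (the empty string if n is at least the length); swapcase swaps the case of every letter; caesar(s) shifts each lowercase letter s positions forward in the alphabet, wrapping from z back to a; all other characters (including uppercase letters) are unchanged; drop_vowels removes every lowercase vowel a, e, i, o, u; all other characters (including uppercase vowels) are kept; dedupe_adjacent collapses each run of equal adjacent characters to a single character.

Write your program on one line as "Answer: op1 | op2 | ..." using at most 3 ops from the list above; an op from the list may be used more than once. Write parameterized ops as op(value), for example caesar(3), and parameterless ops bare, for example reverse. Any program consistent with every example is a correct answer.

dedupe_adjacent | caesar(20) | reverse

Check, running the answer program on each example:
  "wvagriinxicz" -> "wvagrinxicz" -> "qpualchrcwt" -> "twcrhclaupq"
  "ntbtkhkygg" -> "ntbtkhkyg" -> "hnvnebesa" -> "asebenvnh"
  "cluwoyorcun" -> "cluwoyorcun" -> "wfoqisilwoh" -> "howlisiqofw"
  "hniapzhiq" -> "hniapzhiq" -> "bhcujtbck" -> "kcbtjuchb"
  "ctl" -> "ctl" -> "wnf" -> "fnw"
  "sndailpjqat" -> "sndailpjqat" -> "mhxucfjdkun" -> "nukdjfcuxhm"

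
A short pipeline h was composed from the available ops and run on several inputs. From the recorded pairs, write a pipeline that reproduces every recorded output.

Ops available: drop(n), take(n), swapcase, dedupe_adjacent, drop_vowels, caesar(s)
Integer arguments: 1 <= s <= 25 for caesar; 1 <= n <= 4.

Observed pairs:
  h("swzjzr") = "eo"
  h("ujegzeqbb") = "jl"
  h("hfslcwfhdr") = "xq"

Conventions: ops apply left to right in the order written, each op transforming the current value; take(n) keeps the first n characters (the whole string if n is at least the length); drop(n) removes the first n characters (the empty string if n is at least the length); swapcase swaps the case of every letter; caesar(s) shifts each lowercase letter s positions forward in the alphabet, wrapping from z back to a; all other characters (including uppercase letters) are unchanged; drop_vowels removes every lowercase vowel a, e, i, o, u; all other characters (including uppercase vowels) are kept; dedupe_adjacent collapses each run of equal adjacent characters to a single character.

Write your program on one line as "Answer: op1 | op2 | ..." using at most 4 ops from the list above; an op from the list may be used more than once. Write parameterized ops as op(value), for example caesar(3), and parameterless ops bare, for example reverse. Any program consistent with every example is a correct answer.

caesar(19) | take(4) | drop(2) | caesar(12)

Check, running the answer program on each example:
  "swzjzr" -> "lpscsk" -> "lpsc" -> "sc" -> "eo"
  "ujegzeqbb" -> "ncxzsxjuu" -> "ncxz" -> "xz" -> "jl"
  "hfslcwfhdr" -> "aylevpyawk" -> "ayle" -> "le" -> "xq"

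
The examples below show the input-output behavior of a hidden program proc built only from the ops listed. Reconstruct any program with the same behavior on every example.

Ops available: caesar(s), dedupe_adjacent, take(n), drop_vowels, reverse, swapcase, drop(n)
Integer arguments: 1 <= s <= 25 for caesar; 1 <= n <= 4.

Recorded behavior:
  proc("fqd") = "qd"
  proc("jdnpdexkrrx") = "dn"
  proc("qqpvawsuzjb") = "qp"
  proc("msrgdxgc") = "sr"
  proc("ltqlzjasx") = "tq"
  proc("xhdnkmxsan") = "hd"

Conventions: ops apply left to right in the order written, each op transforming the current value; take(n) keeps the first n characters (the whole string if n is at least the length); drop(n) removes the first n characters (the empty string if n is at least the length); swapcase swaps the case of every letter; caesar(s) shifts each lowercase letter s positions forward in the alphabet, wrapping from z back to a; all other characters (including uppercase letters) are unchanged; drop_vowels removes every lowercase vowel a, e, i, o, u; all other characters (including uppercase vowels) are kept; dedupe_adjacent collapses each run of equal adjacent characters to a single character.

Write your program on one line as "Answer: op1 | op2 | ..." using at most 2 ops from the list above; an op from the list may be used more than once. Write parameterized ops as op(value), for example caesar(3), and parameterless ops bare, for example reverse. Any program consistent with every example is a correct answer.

drop(1) | take(2)

Check, running the answer program on each example:
  "fqd" -> "qd" -> "qd"
  "jdnpdexkrrx" -> "dnpdexkrrx" -> "dn"
  "qqpvawsuzjb" -> "qpvawsuzjb" -> "qp"
  "msrgdxgc" -> "srgdxgc" -> "sr"
  "ltqlzjasx" -> "tqlzjasx" -> "tq"
  "xhdnkmxsan" -> "hdnkmxsan" -> "hd"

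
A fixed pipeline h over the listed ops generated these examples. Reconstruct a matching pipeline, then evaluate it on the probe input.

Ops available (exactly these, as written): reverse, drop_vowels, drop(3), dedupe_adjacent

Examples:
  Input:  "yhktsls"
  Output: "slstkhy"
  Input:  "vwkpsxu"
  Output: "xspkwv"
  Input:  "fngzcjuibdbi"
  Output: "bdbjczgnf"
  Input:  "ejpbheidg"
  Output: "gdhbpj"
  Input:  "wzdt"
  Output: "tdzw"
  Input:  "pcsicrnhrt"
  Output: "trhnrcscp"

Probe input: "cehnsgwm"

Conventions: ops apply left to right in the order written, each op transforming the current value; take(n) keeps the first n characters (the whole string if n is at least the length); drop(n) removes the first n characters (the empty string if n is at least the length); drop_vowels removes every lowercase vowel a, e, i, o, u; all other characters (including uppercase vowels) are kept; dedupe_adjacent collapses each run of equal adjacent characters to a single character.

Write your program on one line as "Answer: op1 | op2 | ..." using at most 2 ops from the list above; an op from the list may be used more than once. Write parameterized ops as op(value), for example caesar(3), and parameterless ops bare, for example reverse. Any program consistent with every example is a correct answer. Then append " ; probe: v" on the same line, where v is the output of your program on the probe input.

reverse | drop_vowels ; probe: "mwgsnhc"

Check, running the answer program on each example:
  "yhktsls" -> "slstkhy" -> "slstkhy"
  "vwkpsxu" -> "uxspkwv" -> "xspkwv"
  "fngzcjuibdbi" -> "ibdbiujczgnf" -> "bdbjczgnf"
  "ejpbheidg" -> "gdiehbpje" -> "gdhbpj"
  "wzdt" -> "tdzw" -> "tdzw"
  "pcsicrnhrt" -> "trhnrciscp" -> "trhnrcscp"
  probe: "cehnsgwm" -> "mwgsnhec" -> "mwgsnhc"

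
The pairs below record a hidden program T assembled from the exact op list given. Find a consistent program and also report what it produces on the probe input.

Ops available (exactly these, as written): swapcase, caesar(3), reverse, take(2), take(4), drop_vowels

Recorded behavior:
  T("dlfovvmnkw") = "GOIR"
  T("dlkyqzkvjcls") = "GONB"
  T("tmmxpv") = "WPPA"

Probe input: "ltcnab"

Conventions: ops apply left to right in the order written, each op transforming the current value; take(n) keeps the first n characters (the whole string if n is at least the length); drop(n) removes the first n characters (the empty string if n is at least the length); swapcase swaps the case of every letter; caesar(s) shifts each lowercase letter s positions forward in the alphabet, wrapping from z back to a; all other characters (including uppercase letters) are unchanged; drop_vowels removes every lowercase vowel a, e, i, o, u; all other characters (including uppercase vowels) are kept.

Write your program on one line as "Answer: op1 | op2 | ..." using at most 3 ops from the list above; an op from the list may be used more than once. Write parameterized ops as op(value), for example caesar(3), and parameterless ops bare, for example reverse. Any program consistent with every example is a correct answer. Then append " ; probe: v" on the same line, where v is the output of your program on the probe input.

take(4) | caesar(3) | swapcase ; probe: "OWFQ"

Check, running the answer program on each example:
  "dlfovvmnkw" -> "dlfo" -> "goir" -> "GOIR"
  "dlkyqzkvjcls" -> "dlky" -> "gonb" -> "GONB"
  "tmmxpv" -> "tmmx" -> "wppa" -> "WPPA"
  probe: "ltcnab" -> "ltcn" -> "owfq" -> "OWFQ"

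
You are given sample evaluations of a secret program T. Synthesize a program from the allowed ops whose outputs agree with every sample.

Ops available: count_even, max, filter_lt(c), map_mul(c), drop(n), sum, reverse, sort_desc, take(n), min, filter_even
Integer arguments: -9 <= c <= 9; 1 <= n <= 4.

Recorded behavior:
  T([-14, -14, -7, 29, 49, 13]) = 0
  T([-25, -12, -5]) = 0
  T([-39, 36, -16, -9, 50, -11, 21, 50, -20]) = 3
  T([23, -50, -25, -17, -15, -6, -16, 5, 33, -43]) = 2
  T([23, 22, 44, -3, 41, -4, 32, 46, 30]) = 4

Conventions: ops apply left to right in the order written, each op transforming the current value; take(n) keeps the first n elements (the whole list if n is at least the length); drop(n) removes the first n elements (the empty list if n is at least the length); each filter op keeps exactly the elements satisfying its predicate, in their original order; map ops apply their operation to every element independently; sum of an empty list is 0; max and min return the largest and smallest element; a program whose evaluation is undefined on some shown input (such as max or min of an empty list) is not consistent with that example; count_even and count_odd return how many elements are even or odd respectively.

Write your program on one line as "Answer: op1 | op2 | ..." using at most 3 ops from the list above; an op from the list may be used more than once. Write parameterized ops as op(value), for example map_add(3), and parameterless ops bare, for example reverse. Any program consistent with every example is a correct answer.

drop(3) | sort_desc | count_even

Check, running the answer program on each example:
  [-14, -14, -7, 29, 49, 13] -> [29, 49, 13] -> [49, 29, 13] -> 0
  [-25, -12, -5] -> [] -> [] -> 0
  [-39, 36, -16, -9, 50, -11, 21, 50, -20] -> [-9, 50, -11, 21, 50, -20] -> [50, 50, 21, -9, -11, -20] -> 3
  [23, -50, -25, -17, -15, -6, -16, 5, 33, -43] -> [-17, -15, -6, -16, 5, 33, -43] -> [33, 5, -6, -15, -16, -17, -43] -> 2
  [23, 22, 44, -3, 41, -4, 32, 46, 30] -> [-3, 41, -4, 32, 46, 30] -> [46, 41, 32, 30, -3, -4] -> 4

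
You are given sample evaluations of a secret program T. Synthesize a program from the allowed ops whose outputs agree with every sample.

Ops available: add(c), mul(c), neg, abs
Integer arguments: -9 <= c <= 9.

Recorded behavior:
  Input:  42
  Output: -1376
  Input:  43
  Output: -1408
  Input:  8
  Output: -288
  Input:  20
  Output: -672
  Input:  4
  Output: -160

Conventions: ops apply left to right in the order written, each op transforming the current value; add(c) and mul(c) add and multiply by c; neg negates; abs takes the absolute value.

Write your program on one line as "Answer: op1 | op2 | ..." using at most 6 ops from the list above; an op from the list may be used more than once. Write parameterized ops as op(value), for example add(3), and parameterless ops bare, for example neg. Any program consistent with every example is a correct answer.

neg | mul(4) | add(5) | add(-9) | mul(-8) | neg

Check, running the answer program on each example:
  42 -> -42 -> -168 -> -163 -> -172 -> 1376 -> -1376
  43 -> -43 -> -172 -> -167 -> -176 -> 1408 -> -1408
  8 -> -8 -> -32 -> -27 -> -36 -> 288 -> -288
  20 -> -20 -> -80 -> -75 -> -84 -> 672 -> -672
  4 -> -4 -> -16 -> -11 -> -20 -> 160 -> -160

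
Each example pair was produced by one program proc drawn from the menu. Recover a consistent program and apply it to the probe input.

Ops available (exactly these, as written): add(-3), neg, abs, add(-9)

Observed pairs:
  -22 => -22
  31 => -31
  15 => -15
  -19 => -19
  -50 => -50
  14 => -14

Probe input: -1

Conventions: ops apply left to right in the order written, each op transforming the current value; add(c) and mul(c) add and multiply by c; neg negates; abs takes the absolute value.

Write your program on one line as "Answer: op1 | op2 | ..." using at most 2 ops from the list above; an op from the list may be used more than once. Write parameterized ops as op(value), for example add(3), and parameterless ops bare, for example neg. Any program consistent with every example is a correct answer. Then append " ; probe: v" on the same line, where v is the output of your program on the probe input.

abs | neg ; probe: -1

Check, running the answer program on each example:
  -22 -> 22 -> -22
  31 -> 31 -> -31
  15 -> 15 -> -15
  -19 -> 19 -> -19
  -50 -> 50 -> -50
  14 -> 14 -> -14
  probe: -1 -> 1 -> -1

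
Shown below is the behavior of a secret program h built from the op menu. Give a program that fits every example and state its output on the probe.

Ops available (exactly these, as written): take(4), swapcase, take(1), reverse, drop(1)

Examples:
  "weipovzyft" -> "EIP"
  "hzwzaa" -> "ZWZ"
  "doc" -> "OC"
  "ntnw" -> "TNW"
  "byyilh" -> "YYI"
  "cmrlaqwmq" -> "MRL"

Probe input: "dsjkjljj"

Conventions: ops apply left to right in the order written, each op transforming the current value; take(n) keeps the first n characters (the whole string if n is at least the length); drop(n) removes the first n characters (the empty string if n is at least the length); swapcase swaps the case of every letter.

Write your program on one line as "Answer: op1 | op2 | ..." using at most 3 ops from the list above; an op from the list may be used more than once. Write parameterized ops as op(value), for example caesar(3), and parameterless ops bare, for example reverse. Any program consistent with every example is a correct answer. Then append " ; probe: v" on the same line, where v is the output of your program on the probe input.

take(4) | swapcase | drop(1) ; probe: "SJK"

Check, running the answer program on each example:
  "weipovzyft" -> "weip" -> "WEIP" -> "EIP"
  "hzwzaa" -> "hzwz" -> "HZWZ" -> "ZWZ"
  "doc" -> "doc" -> "DOC" -> "OC"
  "ntnw" -> "ntnw" -> "NTNW" -> "TNW"
  "byyilh" -> "byyi" -> "BYYI" -> "YYI"
  "cmrlaqwmq" -> "cmrl" -> "CMRL" -> "MRL"
  probe: "dsjkjljj" -> "dsjk" -> "DSJK" -> "SJK"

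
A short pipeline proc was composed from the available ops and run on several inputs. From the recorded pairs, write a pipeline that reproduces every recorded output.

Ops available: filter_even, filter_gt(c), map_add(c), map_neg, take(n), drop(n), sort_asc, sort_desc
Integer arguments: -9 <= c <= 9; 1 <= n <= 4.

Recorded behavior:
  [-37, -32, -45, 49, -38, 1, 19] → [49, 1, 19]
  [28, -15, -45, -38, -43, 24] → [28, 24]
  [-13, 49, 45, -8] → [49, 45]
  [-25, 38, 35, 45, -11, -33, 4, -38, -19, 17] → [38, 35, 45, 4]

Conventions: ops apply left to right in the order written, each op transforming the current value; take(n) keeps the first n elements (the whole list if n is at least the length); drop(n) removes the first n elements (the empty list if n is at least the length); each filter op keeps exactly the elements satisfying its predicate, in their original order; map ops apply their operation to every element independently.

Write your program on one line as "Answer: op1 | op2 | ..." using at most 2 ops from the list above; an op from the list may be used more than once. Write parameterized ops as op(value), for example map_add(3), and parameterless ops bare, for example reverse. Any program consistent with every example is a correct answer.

filter_gt(-6) | take(4)

Check, running the answer program on each example:
  [-37, -32, -45, 49, -38, 1, 19] -> [49, 1, 19] -> [49, 1, 19]
  [28, -15, -45, -38, -43, 24] -> [28, 24] -> [28, 24]
  [-13, 49, 45, -8] -> [49, 45] -> [49, 45]
  [-25, 38, 35, 45, -11, -33, 4, -38, -19, 17] -> [38, 35, 45, 4, 17] -> [38, 35, 45, 4]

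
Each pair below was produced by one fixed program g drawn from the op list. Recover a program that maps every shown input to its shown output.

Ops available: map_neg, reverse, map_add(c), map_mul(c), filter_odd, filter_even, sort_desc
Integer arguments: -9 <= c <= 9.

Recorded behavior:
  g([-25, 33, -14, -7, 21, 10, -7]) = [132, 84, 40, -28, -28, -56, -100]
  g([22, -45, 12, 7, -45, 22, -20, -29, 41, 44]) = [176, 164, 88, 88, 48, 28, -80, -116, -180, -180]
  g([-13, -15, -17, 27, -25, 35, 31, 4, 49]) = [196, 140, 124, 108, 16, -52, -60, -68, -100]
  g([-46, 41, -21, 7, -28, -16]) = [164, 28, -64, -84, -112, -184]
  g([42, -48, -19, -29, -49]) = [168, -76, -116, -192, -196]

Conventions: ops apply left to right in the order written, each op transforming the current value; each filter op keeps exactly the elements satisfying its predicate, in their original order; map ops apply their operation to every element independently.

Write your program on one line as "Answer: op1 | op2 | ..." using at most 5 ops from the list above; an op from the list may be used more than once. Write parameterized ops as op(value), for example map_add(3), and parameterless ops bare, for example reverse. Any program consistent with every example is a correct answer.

map_mul(-2) | map_mul(2) | reverse | map_neg | sort_desc

Check, running the answer program on each example:
  [-25, 33, -14, -7, 21, 10, -7] -> [50, -66, 28, 14, -42, -20, 14] -> [100, -132, 56, 28, -84, -40, 28] -> [28, -40, -84, 28, 56, -132, 100] -> [-28, 40, 84, -28, -56, 132, -100] -> [132, 84, 40, -28, -28, -56, -100]
  [22, -45, 12, 7, -45, 22, -20, -29, 41, 44] -> [-44, 90, -24, -14, 90, -44, 40, 58, -82, -88] -> [-88, 180, -48, -28, 180, -88, 80, 116, -164, -176] -> [-176, -164, 116, 80, -88, 180, -28, -48, 180, -88] -> [176, 164, -116, -80, 88, -180, 28, 48, -180, 88] -> [176, 164, 88, 88, 48, 28, -80, -116, -180, -180]
  [-13, -15, -17, 27, -25, 35, 31, 4, 49] -> [26, 30, 34, -54, 50, -70, -62, -8, -98] -> [52, 60, 68, -108, 100, -140, -124, -16, -196] -> [-196, -16, -124, -140, 100, -108, 68, 60, 52] -> [196, 16, 124, 140, -100, 108, -68, -60, -52] -> [196, 140, 124, 108, 16, -52, -60, -68, -100]
  [-46, 41, -21, 7, -28, -16] -> [92, -82, 42, -14, 56, 32] -> [184, -164, 84, -28, 112, 64] -> [64, 112, -28, 84, -164, 184] -> [-64, -112, 28, -84, 164, -184] -> [164, 28, -64, -84, -112, -184]
  [42, -48, -19, -29, -49] -> [-84, 96, 38, 58, 98] -> [-168, 192, 76, 116, 196] -> [196, 116, 76, 192, -168] -> [-196, -116, -76, -192, 168] -> [168, -76, -116, -192, -196]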